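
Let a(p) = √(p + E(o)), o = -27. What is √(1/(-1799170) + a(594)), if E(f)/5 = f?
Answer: √(-1799170 + 9711038066700*√51)/1799170 ≈ 4.6286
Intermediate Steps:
E(f) = 5*f
a(p) = √(-135 + p) (a(p) = √(p + 5*(-27)) = √(p - 135) = √(-135 + p))
√(1/(-1799170) + a(594)) = √(1/(-1799170) + √(-135 + 594)) = √(-1/1799170 + √459) = √(-1/1799170 + 3*√51)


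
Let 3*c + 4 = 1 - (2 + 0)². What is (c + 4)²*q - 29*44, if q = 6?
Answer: -3778/3 ≈ -1259.3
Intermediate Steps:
c = -7/3 (c = -4/3 + (1 - (2 + 0)²)/3 = -4/3 + (1 - 1*2²)/3 = -4/3 + (1 - 1*4)/3 = -4/3 + (1 - 4)/3 = -4/3 + (⅓)*(-3) = -4/3 - 1 = -7/3 ≈ -2.3333)
(c + 4)²*q - 29*44 = (-7/3 + 4)²*6 - 29*44 = (5/3)²*6 - 1276 = (25/9)*6 - 1276 = 50/3 - 1276 = -3778/3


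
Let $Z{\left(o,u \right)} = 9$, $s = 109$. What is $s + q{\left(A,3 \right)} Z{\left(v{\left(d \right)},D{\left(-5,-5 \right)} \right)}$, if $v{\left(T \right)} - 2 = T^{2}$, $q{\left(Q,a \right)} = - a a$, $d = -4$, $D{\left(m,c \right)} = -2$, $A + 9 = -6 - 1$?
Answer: $28$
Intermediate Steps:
$A = -16$ ($A = -9 - 7 = -16$)
$q{\left(Q,a \right)} = - a^{2}$
$v{\left(T \right)} = 2 + T^{2}$
$s + q{\left(A,3 \right)} Z{\left(v{\left(d \right)},D{\left(-5,-5 \right)} \right)} = 109 + - 3^{2} \cdot 9 = 109 + \left(-1\right) 9 \cdot 9 = 109 - 81 = 28$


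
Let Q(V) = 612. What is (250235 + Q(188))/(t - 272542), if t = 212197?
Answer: -250847/60345 ≈ -4.1569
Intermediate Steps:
(250235 + Q(188))/(t - 272542) = (250235 + 612)/(212197 - 272542) = 250847/(-60345) = 250847*(-1/60345) = -250847/60345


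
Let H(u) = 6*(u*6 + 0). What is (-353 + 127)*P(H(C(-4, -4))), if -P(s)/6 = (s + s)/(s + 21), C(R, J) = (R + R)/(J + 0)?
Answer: 65088/31 ≈ 2099.6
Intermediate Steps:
C(R, J) = 2*R/J (C(R, J) = (2*R)/J = 2*R/J)
H(u) = 36*u (H(u) = 6*(6*u + 0) = 6*(6*u) = 36*u)
P(s) = -12*s/(21 + s) (P(s) = -6*(s + s)/(s + 21) = -6*2*s/(21 + s) = -12*s/(21 + s))
(-353 + 127)*P(H(C(-4, -4))) = (-353 + 127)*(-12*36*(2*(-4)/(-4))/(21 + 36*(2*(-4)/(-4)))) = -(-2712)*36*(2*(-4)*(-1/4))/(21 + 36*(2*(-4)*(-1/4))) = -(-2712)*36*2/(21 + 36*2) = -(-2712)*72/(21 + 72) = -(-2712)*72/93 = -226*(-288/31) = 65088/31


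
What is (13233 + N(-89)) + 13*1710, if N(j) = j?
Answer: 35374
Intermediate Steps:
(13233 + N(-89)) + 13*1710 = (13233 - 89) + 13*1710 = 13144 + 22230 = 35374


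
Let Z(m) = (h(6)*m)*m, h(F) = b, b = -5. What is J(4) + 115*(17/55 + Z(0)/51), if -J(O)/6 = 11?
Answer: -335/11 ≈ -30.455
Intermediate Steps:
h(F) = -5
Z(m) = -5*m² (Z(m) = (-5*m)*m = -5*m²)
J(O) = -66 (J(O) = -6*11 = -66)
J(4) + 115*(17/55 + Z(0)/51) = -66 + 115*(17/55 - 5*0²/51) = -66 + 115*(17*(1/55) - 5*0*(1/51)) = -66 + 115*(17/55 + 0*(1/51)) = -66 + 115*(17/55 + 0) = -66 + 115*(17/55) = -66 + 391/11 = -335/11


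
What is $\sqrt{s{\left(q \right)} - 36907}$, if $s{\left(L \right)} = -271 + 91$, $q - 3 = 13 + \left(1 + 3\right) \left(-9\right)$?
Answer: $i \sqrt{37087} \approx 192.58 i$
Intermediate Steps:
$q = -20$ ($q = 3 + \left(13 + \left(1 + 3\right) \left(-9\right)\right) = 3 + \left(13 + 4 \left(-9\right)\right) = 3 + \left(13 - 36\right) = 3 - 23 = -20$)
$s{\left(L \right)} = -180$
$\sqrt{s{\left(q \right)} - 36907} = \sqrt{-180 - 36907} = \sqrt{-37087} = i \sqrt{37087}$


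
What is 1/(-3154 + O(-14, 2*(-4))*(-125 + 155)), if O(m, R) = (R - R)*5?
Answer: -1/3154 ≈ -0.00031706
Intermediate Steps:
O(m, R) = 0 (O(m, R) = 0*5 = 0)
1/(-3154 + O(-14, 2*(-4))*(-125 + 155)) = 1/(-3154 + 0*(-125 + 155)) = 1/(-3154 + 0*30) = 1/(-3154 + 0) = 1/(-3154) = -1/3154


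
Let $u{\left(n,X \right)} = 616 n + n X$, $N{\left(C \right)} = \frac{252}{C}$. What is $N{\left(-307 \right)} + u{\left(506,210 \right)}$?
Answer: $\frac{128312240}{307} \approx 4.1796 \cdot 10^{5}$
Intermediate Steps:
$u{\left(n,X \right)} = 616 n + X n$
$N{\left(-307 \right)} + u{\left(506,210 \right)} = \frac{252}{-307} + 506 \left(616 + 210\right) = 252 \left(- \frac{1}{307}\right) + 506 \cdot 826 = - \frac{252}{307} + 417956 = \frac{128312240}{307}$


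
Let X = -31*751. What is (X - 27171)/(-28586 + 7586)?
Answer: 12613/5250 ≈ 2.4025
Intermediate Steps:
X = -23281
(X - 27171)/(-28586 + 7586) = (-23281 - 27171)/(-28586 + 7586) = -50452/(-21000) = -50452*(-1/21000) = 12613/5250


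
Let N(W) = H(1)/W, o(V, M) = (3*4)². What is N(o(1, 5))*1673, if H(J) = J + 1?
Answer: 1673/72 ≈ 23.236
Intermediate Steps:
o(V, M) = 144 (o(V, M) = 12² = 144)
H(J) = 1 + J
N(W) = 2/W (N(W) = (1 + 1)/W = 2/W)
N(o(1, 5))*1673 = (2/144)*1673 = (2*(1/144))*1673 = (1/72)*1673 = 1673/72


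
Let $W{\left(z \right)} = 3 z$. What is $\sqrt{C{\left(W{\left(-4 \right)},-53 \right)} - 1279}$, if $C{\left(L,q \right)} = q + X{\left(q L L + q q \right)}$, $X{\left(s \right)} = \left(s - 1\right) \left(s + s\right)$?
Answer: $6 \sqrt{1292527} \approx 6821.4$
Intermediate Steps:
$X{\left(s \right)} = 2 s \left(-1 + s\right)$ ($X{\left(s \right)} = \left(-1 + s\right) 2 s = 2 s \left(-1 + s\right)$)
$C{\left(L,q \right)} = q + 2 \left(q^{2} + q L^{2}\right) \left(-1 + q^{2} + q L^{2}\right)$ ($C{\left(L,q \right)} = q + 2 \left(q L L + q q\right) \left(-1 + \left(q L L + q q\right)\right) = q + 2 \left(L q L + q^{2}\right) \left(-1 + \left(L q L + q^{2}\right)\right) = q + 2 \left(q L^{2} + q^{2}\right) \left(-1 + \left(q L^{2} + q^{2}\right)\right) = q + 2 \left(q^{2} + q L^{2}\right) \left(-1 + \left(q^{2} + q L^{2}\right)\right) = q + 2 \left(q^{2} + q L^{2}\right) \left(-1 + q^{2} + q L^{2}\right)$)
$\sqrt{C{\left(W{\left(-4 \right)},-53 \right)} - 1279} = \sqrt{- 53 \left(1 + 2 \left(-1 - 53 \left(-53 + \left(3 \left(-4\right)\right)^{2}\right)\right) \left(-53 + \left(3 \left(-4\right)\right)^{2}\right)\right) - 1279} = \sqrt{- 53 \left(1 + 2 \left(-1 - 53 \left(-53 + \left(-12\right)^{2}\right)\right) \left(-53 + \left(-12\right)^{2}\right)\right) - 1279} = \sqrt{- 53 \left(1 + 2 \left(-1 - 53 \left(-53 + 144\right)\right) \left(-53 + 144\right)\right) - 1279} = \sqrt{- 53 \left(1 + 2 \left(-1 - 4823\right) 91\right) - 1279} = \sqrt{- 53 \left(1 + 2 \left(-4824\right) 91\right) - 1279} = \sqrt{- 53 \left(1 - 877968\right) - 1279} = \sqrt{\left(-53\right) \left(-877967\right) - 1279} = \sqrt{46532251 - 1279} = \sqrt{46530972} = 6 \sqrt{1292527}$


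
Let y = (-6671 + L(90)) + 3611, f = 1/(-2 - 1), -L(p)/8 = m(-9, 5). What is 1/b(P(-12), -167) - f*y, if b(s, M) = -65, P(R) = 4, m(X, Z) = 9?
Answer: -67861/65 ≈ -1044.0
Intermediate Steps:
L(p) = -72 (L(p) = -8*9 = -72)
f = -1/3 (f = 1/(-3) = -1/3 ≈ -0.33333)
y = -3132 (y = (-6671 - 72) + 3611 = -6743 + 3611 = -3132)
1/b(P(-12), -167) - f*y = 1/(-65) - (-1)*(-3132)/3 = -1/65 - 1*1044 = -1/65 - 1044 = -67861/65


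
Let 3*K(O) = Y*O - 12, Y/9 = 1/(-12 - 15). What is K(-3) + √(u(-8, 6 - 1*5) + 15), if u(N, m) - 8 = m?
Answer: -11/3 + 2*√6 ≈ 1.2323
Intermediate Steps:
u(N, m) = 8 + m
Y = -⅓ (Y = 9/(-12 - 15) = 9/(-27) = 9*(-1/27) = -⅓ ≈ -0.33333)
K(O) = -4 - O/9 (K(O) = (-O/3 - 12)/3 = (-12 - O/3)/3 = -4 - O/9)
K(-3) + √(u(-8, 6 - 1*5) + 15) = (-4 - ⅑*(-3)) + √((8 + (6 - 1*5)) + 15) = (-4 + ⅓) + √((8 + (6 - 5)) + 15) = -11/3 + √((8 + 1) + 15) = -11/3 + √(9 + 15) = -11/3 + √24 = -11/3 + 2*√6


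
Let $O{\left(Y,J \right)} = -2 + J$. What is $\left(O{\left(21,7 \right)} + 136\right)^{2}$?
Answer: $19881$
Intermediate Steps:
$\left(O{\left(21,7 \right)} + 136\right)^{2} = \left(\left(-2 + 7\right) + 136\right)^{2} = \left(5 + 136\right)^{2} = 141^{2} = 19881$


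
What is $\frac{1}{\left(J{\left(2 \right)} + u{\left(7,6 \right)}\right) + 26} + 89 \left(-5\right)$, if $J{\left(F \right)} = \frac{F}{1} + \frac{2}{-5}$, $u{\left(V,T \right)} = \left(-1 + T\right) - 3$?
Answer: $- \frac{65855}{148} \approx -444.97$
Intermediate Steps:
$u{\left(V,T \right)} = -4 + T$
$J{\left(F \right)} = - \frac{2}{5} + F$ ($J{\left(F \right)} = F 1 + 2 \left(- \frac{1}{5}\right) = F - \frac{2}{5} = - \frac{2}{5} + F$)
$\frac{1}{\left(J{\left(2 \right)} + u{\left(7,6 \right)}\right) + 26} + 89 \left(-5\right) = \frac{1}{\left(\left(- \frac{2}{5} + 2\right) + \left(-4 + 6\right)\right) + 26} + 89 \left(-5\right) = \frac{1}{\left(\frac{8}{5} + 2\right) + 26} - 445 = \frac{1}{\frac{18}{5} + 26} - 445 = \frac{1}{\frac{148}{5}} - 445 = \frac{5}{148} - 445 = - \frac{65855}{148}$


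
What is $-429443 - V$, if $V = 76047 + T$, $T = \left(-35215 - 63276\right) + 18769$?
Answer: $-425768$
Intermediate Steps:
$T = -79722$ ($T = -98491 + 18769 = -79722$)
$V = -3675$ ($V = 76047 - 79722 = -3675$)
$-429443 - V = -429443 - -3675 = -429443 + 3675 = -425768$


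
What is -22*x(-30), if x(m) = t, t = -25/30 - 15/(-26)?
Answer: 220/39 ≈ 5.6410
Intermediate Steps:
t = -10/39 (t = -25*1/30 - 15*(-1/26) = -⅚ + 15/26 = -10/39 ≈ -0.25641)
x(m) = -10/39
-22*x(-30) = -22*(-10/39) = 220/39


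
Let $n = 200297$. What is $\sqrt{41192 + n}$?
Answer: $\sqrt{241489} \approx 491.42$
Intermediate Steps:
$\sqrt{41192 + n} = \sqrt{41192 + 200297} = \sqrt{241489}$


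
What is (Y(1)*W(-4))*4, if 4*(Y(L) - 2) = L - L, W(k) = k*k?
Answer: 128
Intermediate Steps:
W(k) = k²
Y(L) = 2 (Y(L) = 2 + (L - L)/4 = 2 + (¼)*0 = 2 + 0 = 2)
(Y(1)*W(-4))*4 = (2*(-4)²)*4 = (2*16)*4 = 32*4 = 128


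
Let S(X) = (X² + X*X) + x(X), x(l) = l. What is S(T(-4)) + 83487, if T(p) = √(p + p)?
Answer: 83471 + 2*I*√2 ≈ 83471.0 + 2.8284*I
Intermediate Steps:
T(p) = √2*√p (T(p) = √(2*p) = √2*√p)
S(X) = X + 2*X² (S(X) = (X² + X*X) + X = (X² + X²) + X = 2*X² + X = X + 2*X²)
S(T(-4)) + 83487 = (√2*√(-4))*(1 + 2*(√2*√(-4))) + 83487 = (√2*(2*I))*(1 + 2*(√2*(2*I))) + 83487 = (2*I*√2)*(1 + 2*(2*I*√2)) + 83487 = (2*I*√2)*(1 + 4*I*√2) + 83487 = 2*I*√2*(1 + 4*I*√2) + 83487 = 83487 + 2*I*√2*(1 + 4*I*√2)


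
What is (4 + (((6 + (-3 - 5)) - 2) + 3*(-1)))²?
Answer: 9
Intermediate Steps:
(4 + (((6 + (-3 - 5)) - 2) + 3*(-1)))² = (4 + (((6 - 8) - 2) - 3))² = (4 + ((-2 - 2) - 3))² = (4 + (-4 - 3))² = (4 - 7)² = (-3)² = 9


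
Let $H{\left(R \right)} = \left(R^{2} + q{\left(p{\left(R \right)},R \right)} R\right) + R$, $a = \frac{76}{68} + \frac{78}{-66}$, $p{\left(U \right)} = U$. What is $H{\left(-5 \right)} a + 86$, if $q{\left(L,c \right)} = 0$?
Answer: $\frac{15842}{187} \approx 84.717$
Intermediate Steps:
$a = - \frac{12}{187}$ ($a = 76 \cdot \frac{1}{68} + 78 \left(- \frac{1}{66}\right) = \frac{19}{17} - \frac{13}{11} = - \frac{12}{187} \approx -0.064171$)
$H{\left(R \right)} = R + R^{2}$ ($H{\left(R \right)} = \left(R^{2} + 0 R\right) + R = \left(R^{2} + 0\right) + R = R^{2} + R = R + R^{2}$)
$H{\left(-5 \right)} a + 86 = - 5 \left(1 - 5\right) \left(- \frac{12}{187}\right) + 86 = \left(-5\right) \left(-4\right) \left(- \frac{12}{187}\right) + 86 = 20 \left(- \frac{12}{187}\right) + 86 = - \frac{240}{187} + 86 = \frac{15842}{187}$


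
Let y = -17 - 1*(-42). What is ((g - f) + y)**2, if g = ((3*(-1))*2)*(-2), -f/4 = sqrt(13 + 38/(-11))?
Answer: 16739/11 + 296*sqrt(1155)/11 ≈ 2436.2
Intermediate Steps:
y = 25 (y = -17 + 42 = 25)
f = -4*sqrt(1155)/11 (f = -4*sqrt(13 + 38/(-11)) = -4*sqrt(13 + 38*(-1/11)) = -4*sqrt(13 - 38/11) = -4*sqrt(1155)/11 ≈ -12.358)
g = 12 (g = -3*2*(-2) = -6*(-2) = 12)
((g - f) + y)**2 = ((12 - (-4)*sqrt(1155)/11) + 25)**2 = ((12 + 4*sqrt(1155)/11) + 25)**2 = (37 + 4*sqrt(1155)/11)**2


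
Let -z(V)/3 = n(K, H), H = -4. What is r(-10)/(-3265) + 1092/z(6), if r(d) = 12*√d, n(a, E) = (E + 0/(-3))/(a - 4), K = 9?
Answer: 455 - 12*I*√10/3265 ≈ 455.0 - 0.011622*I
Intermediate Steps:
n(a, E) = E/(-4 + a) (n(a, E) = (E + 0*(-⅓))/(-4 + a) = (E + 0)/(-4 + a) = E/(-4 + a))
z(V) = 12/5 (z(V) = -(-12)/(-4 + 9) = -(-12)/5 = -3*(-⅘) = 12/5)
r(-10)/(-3265) + 1092/z(6) = (12*√(-10))/(-3265) + 1092/(12/5) = (12*(I*√10))*(-1/3265) + 1092*(5/12) = (12*I*√10)*(-1/3265) + 455 = -12*I*√10/3265 + 455 = 455 - 12*I*√10/3265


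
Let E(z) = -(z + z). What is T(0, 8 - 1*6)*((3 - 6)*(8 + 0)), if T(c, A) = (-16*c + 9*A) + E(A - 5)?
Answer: -576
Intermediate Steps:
E(z) = -2*z
T(c, A) = 10 - 16*c + 7*A (T(c, A) = (-16*c + 9*A) - 2*(A - 5) = (-16*c + 9*A) - 2*(-5 + A) = (-16*c + 9*A) + (10 - 2*A) = 10 - 16*c + 7*A)
T(0, 8 - 1*6)*((3 - 6)*(8 + 0)) = (10 - 16*0 + 7*(8 - 1*6))*((3 - 6)*(8 + 0)) = (10 + 0 + 7*(8 - 6))*(-3*8) = (10 + 0 + 7*2)*(-24) = (10 + 0 + 14)*(-24) = 24*(-24) = -576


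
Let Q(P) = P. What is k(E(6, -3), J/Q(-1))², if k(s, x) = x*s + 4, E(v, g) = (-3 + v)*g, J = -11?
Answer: 9025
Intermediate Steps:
E(v, g) = g*(-3 + v)
k(s, x) = 4 + s*x (k(s, x) = s*x + 4 = 4 + s*x)
k(E(6, -3), J/Q(-1))² = (4 + (-3*(-3 + 6))*(-11/(-1)))² = (4 + (-3*3)*(-11*(-1)))² = (4 - 9*11)² = (4 - 99)² = (-95)² = 9025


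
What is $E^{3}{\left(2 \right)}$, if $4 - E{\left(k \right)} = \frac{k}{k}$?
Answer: $27$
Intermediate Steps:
$E{\left(k \right)} = 3$ ($E{\left(k \right)} = 4 - \frac{k}{k} = 4 - 1 = 3$)
$E^{3}{\left(2 \right)} = 3^{3} = 27$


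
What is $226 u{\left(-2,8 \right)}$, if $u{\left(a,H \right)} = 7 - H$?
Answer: $-226$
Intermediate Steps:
$226 u{\left(-2,8 \right)} = 226 \left(7 - 8\right) = 226 \left(-1\right) = -226$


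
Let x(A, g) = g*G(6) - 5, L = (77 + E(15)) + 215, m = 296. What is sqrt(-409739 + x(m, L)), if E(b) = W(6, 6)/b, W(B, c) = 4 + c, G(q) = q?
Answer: 6*I*sqrt(11333) ≈ 638.74*I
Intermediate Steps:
E(b) = 10/b (E(b) = (4 + 6)/b = 10/b)
L = 878/3 (L = (77 + 10/15) + 215 = (77 + 10*(1/15)) + 215 = (77 + 2/3) + 215 = 233/3 + 215 = 878/3 ≈ 292.67)
x(A, g) = -5 + 6*g (x(A, g) = g*6 - 5 = 6*g - 5 = -5 + 6*g)
sqrt(-409739 + x(m, L)) = sqrt(-409739 + (-5 + 6*(878/3))) = sqrt(-409739 + (-5 + 1756)) = sqrt(-409739 + 1751) = sqrt(-407988) = 6*I*sqrt(11333)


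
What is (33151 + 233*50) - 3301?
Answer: 41500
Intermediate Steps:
(33151 + 233*50) - 3301 = (33151 + 11650) - 3301 = 44801 - 3301 = 41500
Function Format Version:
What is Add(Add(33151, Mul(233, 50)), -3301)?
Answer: 41500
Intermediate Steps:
Add(Add(33151, Mul(233, 50)), -3301) = Add(Add(33151, 11650), -3301) = Add(44801, -3301) = 41500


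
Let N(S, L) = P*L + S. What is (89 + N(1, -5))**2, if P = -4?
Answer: 12100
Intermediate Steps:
N(S, L) = S - 4*L (N(S, L) = -4*L + S = S - 4*L)
(89 + N(1, -5))**2 = (89 + (1 - 4*(-5)))**2 = (89 + (1 + 20))**2 = (89 + 21)**2 = 110**2 = 12100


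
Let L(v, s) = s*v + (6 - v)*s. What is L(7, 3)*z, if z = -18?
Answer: -324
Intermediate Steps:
L(v, s) = s*v + s*(6 - v)
L(7, 3)*z = (6*3)*(-18) = 18*(-18) = -324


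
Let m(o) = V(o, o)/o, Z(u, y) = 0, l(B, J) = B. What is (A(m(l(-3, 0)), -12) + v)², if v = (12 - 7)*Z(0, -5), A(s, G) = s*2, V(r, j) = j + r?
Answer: 16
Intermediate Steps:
m(o) = 2 (m(o) = (o + o)/o = (2*o)/o = 2)
A(s, G) = 2*s
v = 0 (v = (12 - 7)*0 = 5*0 = 0)
(A(m(l(-3, 0)), -12) + v)² = (2*2 + 0)² = (4 + 0)² = 4² = 16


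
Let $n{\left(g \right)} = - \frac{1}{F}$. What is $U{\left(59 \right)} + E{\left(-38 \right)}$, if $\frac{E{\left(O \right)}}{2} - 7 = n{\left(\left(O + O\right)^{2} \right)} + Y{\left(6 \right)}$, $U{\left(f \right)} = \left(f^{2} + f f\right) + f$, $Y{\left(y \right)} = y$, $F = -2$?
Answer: $7048$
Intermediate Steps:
$U{\left(f \right)} = f + 2 f^{2}$ ($U{\left(f \right)} = \left(f^{2} + f^{2}\right) + f = 2 f^{2} + f = f + 2 f^{2}$)
$n{\left(g \right)} = \frac{1}{2}$ ($n{\left(g \right)} = - \frac{1}{-2} = \left(-1\right) \left(- \frac{1}{2}\right) = \frac{1}{2}$)
$E{\left(O \right)} = 27$ ($E{\left(O \right)} = 14 + 2 \left(\frac{1}{2} + 6\right) = 14 + 2 \cdot \frac{13}{2} = 14 + 13 = 27$)
$U{\left(59 \right)} + E{\left(-38 \right)} = 59 \left(1 + 2 \cdot 59\right) + 27 = 59 \left(1 + 118\right) + 27 = 59 \cdot 119 + 27 = 7021 + 27 = 7048$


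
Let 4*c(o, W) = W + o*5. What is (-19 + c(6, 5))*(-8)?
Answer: 82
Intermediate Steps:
c(o, W) = W/4 + 5*o/4 (c(o, W) = (W + o*5)/4 = (W + 5*o)/4 = W/4 + 5*o/4)
(-19 + c(6, 5))*(-8) = (-19 + ((1/4)*5 + (5/4)*6))*(-8) = (-19 + (5/4 + 15/2))*(-8) = (-19 + 35/4)*(-8) = -41/4*(-8) = 82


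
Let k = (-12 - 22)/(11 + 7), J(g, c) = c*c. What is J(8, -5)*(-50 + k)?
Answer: -11675/9 ≈ -1297.2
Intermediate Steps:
J(g, c) = c**2
k = -17/9 (k = -34/18 = -34*1/18 = -17/9 ≈ -1.8889)
J(8, -5)*(-50 + k) = (-5)**2*(-50 - 17/9) = 25*(-467/9) = -11675/9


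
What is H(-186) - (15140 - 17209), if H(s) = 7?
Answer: 2076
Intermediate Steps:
H(-186) - (15140 - 17209) = 7 - (15140 - 17209) = 7 - 1*(-2069) = 7 + 2069 = 2076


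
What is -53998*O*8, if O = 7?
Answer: -3023888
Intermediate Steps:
-53998*O*8 = -377986*8 = -53998*56 = -3023888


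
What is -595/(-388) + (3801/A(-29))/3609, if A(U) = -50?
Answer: 17648827/11669100 ≈ 1.5124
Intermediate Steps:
-595/(-388) + (3801/A(-29))/3609 = -595/(-388) + (3801/(-50))/3609 = -595*(-1/388) + (3801*(-1/50))*(1/3609) = 595/388 - 3801/50*1/3609 = 595/388 - 1267/60150 = 17648827/11669100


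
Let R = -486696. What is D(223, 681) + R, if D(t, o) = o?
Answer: -486015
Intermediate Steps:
D(223, 681) + R = 681 - 486696 = -486015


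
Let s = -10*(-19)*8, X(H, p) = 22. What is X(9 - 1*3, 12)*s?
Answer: 33440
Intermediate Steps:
s = 1520 (s = 190*8 = 1520)
X(9 - 1*3, 12)*s = 22*1520 = 33440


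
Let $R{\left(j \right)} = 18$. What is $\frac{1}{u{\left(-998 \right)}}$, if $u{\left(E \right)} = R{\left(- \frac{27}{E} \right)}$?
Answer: $\frac{1}{18} \approx 0.055556$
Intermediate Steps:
$u{\left(E \right)} = 18$
$\frac{1}{u{\left(-998 \right)}} = \frac{1}{18}$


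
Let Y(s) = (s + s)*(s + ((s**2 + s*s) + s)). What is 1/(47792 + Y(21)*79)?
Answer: 1/3113624 ≈ 3.2117e-7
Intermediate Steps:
Y(s) = 2*s*(2*s + 2*s**2) (Y(s) = (2*s)*(s + ((s**2 + s**2) + s)) = (2*s)*(s + (2*s**2 + s)) = (2*s)*(s + (s + 2*s**2)) = (2*s)*(2*s + 2*s**2) = 2*s*(2*s + 2*s**2))
1/(47792 + Y(21)*79) = 1/(47792 + (4*21**2*(1 + 21))*79) = 1/(47792 + (4*441*22)*79) = 1/(47792 + 38808*79) = 1/(47792 + 3065832) = 1/3113624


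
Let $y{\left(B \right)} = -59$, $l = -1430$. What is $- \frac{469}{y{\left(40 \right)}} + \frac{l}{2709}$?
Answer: $\frac{1186151}{159831} \approx 7.4213$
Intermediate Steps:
$- \frac{469}{y{\left(40 \right)}} + \frac{l}{2709} = - \frac{469}{-59} - \frac{1430}{2709} = \left(-469\right) \left(- \frac{1}{59}\right) - \frac{1430}{2709} = \frac{469}{59} - \frac{1430}{2709} = \frac{1186151}{159831}$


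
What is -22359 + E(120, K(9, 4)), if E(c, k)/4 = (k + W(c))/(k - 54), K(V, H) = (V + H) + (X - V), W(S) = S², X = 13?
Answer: -884951/37 ≈ -23918.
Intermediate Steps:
K(V, H) = 13 + H (K(V, H) = (V + H) + (13 - V) = (H + V) + (13 - V) = 13 + H)
E(c, k) = 4*(k + c²)/(-54 + k) (E(c, k) = 4*((k + c²)/(k - 54)) = 4*((k + c²)/(-54 + k)) = 4*(k + c²)/(-54 + k))
-22359 + E(120, K(9, 4)) = -22359 + 4*((13 + 4) + 120²)/(-54 + (13 + 4)) = -22359 + 4*(17 + 14400)/(-54 + 17) = -22359 + 4*14417/(-37) = -22359 + 4*(-1/37)*14417 = -22359 - 57668/37 = -884951/37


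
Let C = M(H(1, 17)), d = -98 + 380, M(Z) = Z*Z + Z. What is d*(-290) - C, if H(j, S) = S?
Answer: -82086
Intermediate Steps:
M(Z) = Z + Z² (M(Z) = Z² + Z = Z + Z²)
d = 282
C = 306 (C = 17*(1 + 17) = 17*18 = 306)
d*(-290) - C = 282*(-290) - 1*306 = -81780 - 306 = -82086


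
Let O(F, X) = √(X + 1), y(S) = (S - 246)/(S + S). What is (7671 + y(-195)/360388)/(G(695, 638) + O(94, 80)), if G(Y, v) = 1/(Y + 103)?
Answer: 1862292213369/2185238380 ≈ 852.21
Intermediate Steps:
G(Y, v) = 1/(103 + Y)
y(S) = (-246 + S)/(2*S) (y(S) = (-246 + S)/((2*S)) = (-246 + S)*(1/(2*S)) = (-246 + S)/(2*S))
O(F, X) = √(1 + X)
(7671 + y(-195)/360388)/(G(695, 638) + O(94, 80)) = (7671 + ((½)*(-246 - 195)/(-195))/360388)/(1/(103 + 695) + √(1 + 80)) = (7671 + ((½)*(-1/195)*(-441))*(1/360388))/(1/798 + √81) = (7671 + (147/130)*(1/360388))/(1/798 + 9) = (7671 + 21/6692920)/(7183/798) = (51341389341/6692920)*(798/7183) = 1862292213369/2185238380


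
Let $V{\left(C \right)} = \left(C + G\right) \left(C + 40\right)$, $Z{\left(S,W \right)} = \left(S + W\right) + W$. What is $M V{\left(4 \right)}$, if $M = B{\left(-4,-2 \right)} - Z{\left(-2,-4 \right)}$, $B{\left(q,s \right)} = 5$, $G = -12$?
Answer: $-5280$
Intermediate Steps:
$Z{\left(S,W \right)} = S + 2 W$
$V{\left(C \right)} = \left(-12 + C\right) \left(40 + C\right)$ ($V{\left(C \right)} = \left(C - 12\right) \left(C + 40\right) = \left(-12 + C\right) \left(40 + C\right)$)
$M = 15$ ($M = 5 - \left(-2 + 2 \left(-4\right)\right) = 5 - \left(-2 - 8\right) = 5 - -10 = 5 + 10 = 15$)
$M V{\left(4 \right)} = 15 \left(-480 + 4^{2} + 28 \cdot 4\right) = 15 \left(-480 + 16 + 112\right) = 15 \left(-352\right) = -5280$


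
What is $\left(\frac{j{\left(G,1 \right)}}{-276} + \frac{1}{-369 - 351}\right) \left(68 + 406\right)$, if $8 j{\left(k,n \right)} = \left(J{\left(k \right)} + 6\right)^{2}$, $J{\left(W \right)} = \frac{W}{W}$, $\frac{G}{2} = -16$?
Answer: $- \frac{61699}{5520} \approx -11.177$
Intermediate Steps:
$G = -32$ ($G = 2 \left(-16\right) = -32$)
$J{\left(W \right)} = 1$
$j{\left(k,n \right)} = \frac{49}{8}$ ($j{\left(k,n \right)} = \frac{\left(1 + 6\right)^{2}}{8} = \frac{7^{2}}{8} = \frac{1}{8} \cdot 49 = \frac{49}{8}$)
$\left(\frac{j{\left(G,1 \right)}}{-276} + \frac{1}{-369 - 351}\right) \left(68 + 406\right) = \left(\frac{49}{8 \left(-276\right)} + \frac{1}{-369 - 351}\right) \left(68 + 406\right) = \left(\frac{49}{8} \left(- \frac{1}{276}\right) + \frac{1}{-720}\right) 474 = \left(- \frac{49}{2208} - \frac{1}{720}\right) 474 = \left(- \frac{781}{33120}\right) 474 = - \frac{61699}{5520}$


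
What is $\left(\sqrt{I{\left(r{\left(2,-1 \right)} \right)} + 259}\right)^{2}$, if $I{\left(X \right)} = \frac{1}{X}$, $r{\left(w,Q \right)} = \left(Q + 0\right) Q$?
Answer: $260$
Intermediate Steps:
$r{\left(w,Q \right)} = Q^{2}$ ($r{\left(w,Q \right)} = Q Q = Q^{2}$)
$\left(\sqrt{I{\left(r{\left(2,-1 \right)} \right)} + 259}\right)^{2} = \left(\sqrt{\frac{1}{\left(-1\right)^{2}} + 259}\right)^{2} = \left(\sqrt{1^{-1} + 259}\right)^{2} = \left(\sqrt{1 + 259}\right)^{2} = \left(\sqrt{260}\right)^{2} = \left(2 \sqrt{65}\right)^{2} = 260$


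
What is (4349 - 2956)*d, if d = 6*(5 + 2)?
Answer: 58506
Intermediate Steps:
d = 42 (d = 6*7 = 42)
(4349 - 2956)*d = (4349 - 2956)*42 = 1393*42 = 58506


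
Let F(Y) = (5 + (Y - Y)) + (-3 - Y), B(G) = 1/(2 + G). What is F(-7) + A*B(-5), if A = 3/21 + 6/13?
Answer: 2402/273 ≈ 8.7985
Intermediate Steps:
F(Y) = 2 - Y (F(Y) = (5 + 0) + (-3 - Y) = 5 + (-3 - Y) = 2 - Y)
A = 55/91 (A = 3*(1/21) + 6*(1/13) = 1/7 + 6/13 = 55/91 ≈ 0.60440)
F(-7) + A*B(-5) = (2 - 1*(-7)) + 55/(91*(2 - 5)) = (2 + 7) + (55/91)/(-3) = 9 + (55/91)*(-1/3) = 9 - 55/273 = 2402/273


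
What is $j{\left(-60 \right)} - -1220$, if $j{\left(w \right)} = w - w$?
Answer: $1220$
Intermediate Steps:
$j{\left(w \right)} = 0$
$j{\left(-60 \right)} - -1220 = 0 - -1220 = 0 + 1220 = 1220$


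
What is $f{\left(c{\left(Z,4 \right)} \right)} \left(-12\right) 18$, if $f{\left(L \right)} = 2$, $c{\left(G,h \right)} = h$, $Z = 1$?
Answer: $-432$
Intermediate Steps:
$f{\left(c{\left(Z,4 \right)} \right)} \left(-12\right) 18 = 2 \left(-12\right) 18 = \left(-24\right) 18 = -432$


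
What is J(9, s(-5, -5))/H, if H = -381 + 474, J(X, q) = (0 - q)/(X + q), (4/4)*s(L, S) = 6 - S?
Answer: -11/1860 ≈ -0.0059140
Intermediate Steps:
s(L, S) = 6 - S
J(X, q) = -q/(X + q) (J(X, q) = (-q)/(X + q) = -q/(X + q))
H = 93
J(9, s(-5, -5))/H = -(6 - 1*(-5))/(9 + (6 - 1*(-5)))/93 = -(6 + 5)/(9 + (6 + 5))*(1/93) = -1*11/(9 + 11)*(1/93) = -1*11/20*(1/93) = -1*11*1/20*(1/93) = -11/20*1/93 = -11/1860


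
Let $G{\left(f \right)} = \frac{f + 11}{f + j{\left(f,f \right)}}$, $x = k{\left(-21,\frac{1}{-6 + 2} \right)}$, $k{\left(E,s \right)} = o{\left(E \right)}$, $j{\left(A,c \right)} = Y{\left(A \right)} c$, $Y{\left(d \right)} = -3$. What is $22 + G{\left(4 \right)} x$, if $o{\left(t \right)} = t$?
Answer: $\frac{491}{8} \approx 61.375$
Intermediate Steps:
$j{\left(A,c \right)} = - 3 c$
$k{\left(E,s \right)} = E$
$x = -21$
$G{\left(f \right)} = - \frac{11 + f}{2 f}$ ($G{\left(f \right)} = \frac{f + 11}{f - 3 f} = \frac{11 + f}{\left(-2\right) f} = \left(11 + f\right) \left(- \frac{1}{2 f}\right) = - \frac{11 + f}{2 f}$)
$22 + G{\left(4 \right)} x = 22 + \frac{-11 - 4}{2 \cdot 4} \left(-21\right) = 22 + \frac{1}{2} \cdot \frac{1}{4} \left(-11 - 4\right) \left(-21\right) = 22 + \frac{1}{2} \cdot \frac{1}{4} \left(-15\right) \left(-21\right) = 22 - - \frac{315}{8} = 22 + \frac{315}{8} = \frac{491}{8}$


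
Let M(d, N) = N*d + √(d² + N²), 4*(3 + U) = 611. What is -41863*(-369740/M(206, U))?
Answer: 7639779403817120/15225041459 - 61913702480*√1037777/15225041459 ≈ 4.9765e+5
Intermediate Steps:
U = 599/4 (U = -3 + (¼)*611 = -3 + 611/4 = 599/4 ≈ 149.75)
M(d, N) = √(N² + d²) + N*d (M(d, N) = N*d + √(N² + d²) = √(N² + d²) + N*d)
-41863*(-369740/M(206, U)) = -41863*(-369740/(√((599/4)² + 206²) + (599/4)*206)) = -41863*(-369740/(√(358801/16 + 42436) + 61697/2)) = -41863*(-369740/(√(1037777/16) + 61697/2)) = -41863*(-369740/(√1037777/4 + 61697/2)) = -41863*(-369740/(61697/2 + √1037777/4)) = -41863/(-61697/739480 - √1037777/1478960)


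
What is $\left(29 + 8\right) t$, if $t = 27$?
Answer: $999$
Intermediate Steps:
$\left(29 + 8\right) t = \left(29 + 8\right) 27 = 37 \cdot 27 = 999$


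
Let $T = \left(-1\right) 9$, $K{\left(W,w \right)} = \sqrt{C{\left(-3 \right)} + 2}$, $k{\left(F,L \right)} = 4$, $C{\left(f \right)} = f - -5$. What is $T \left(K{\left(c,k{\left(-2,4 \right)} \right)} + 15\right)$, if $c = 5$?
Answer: $-153$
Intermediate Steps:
$C{\left(f \right)} = 5 + f$ ($C{\left(f \right)} = f + 5 = 5 + f$)
$K{\left(W,w \right)} = 2$ ($K{\left(W,w \right)} = \sqrt{\left(5 - 3\right) + 2} = \sqrt{2 + 2} = \sqrt{4} = 2$)
$T = -9$
$T \left(K{\left(c,k{\left(-2,4 \right)} \right)} + 15\right) = - 9 \left(2 + 15\right) = \left(-9\right) 17 = -153$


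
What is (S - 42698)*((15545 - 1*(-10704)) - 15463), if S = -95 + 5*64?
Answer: -458113778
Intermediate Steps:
S = 225 (S = -95 + 320 = 225)
(S - 42698)*((15545 - 1*(-10704)) - 15463) = (225 - 42698)*((15545 - 1*(-10704)) - 15463) = -42473*((15545 + 10704) - 15463) = -42473*(26249 - 15463) = -42473*10786 = -458113778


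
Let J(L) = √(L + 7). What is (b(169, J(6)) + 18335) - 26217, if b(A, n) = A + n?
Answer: -7713 + √13 ≈ -7709.4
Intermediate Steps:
J(L) = √(7 + L)
(b(169, J(6)) + 18335) - 26217 = ((169 + √(7 + 6)) + 18335) - 26217 = ((169 + √13) + 18335) - 26217 = (18504 + √13) - 26217 = -7713 + √13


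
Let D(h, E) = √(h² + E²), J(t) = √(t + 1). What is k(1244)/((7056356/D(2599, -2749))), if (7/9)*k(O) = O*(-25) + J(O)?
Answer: 9*√14311802*(-31100 + √1245)/49394492 ≈ -21.413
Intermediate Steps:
J(t) = √(1 + t)
k(O) = -225*O/7 + 9*√(1 + O)/7 (k(O) = 9*(O*(-25) + √(1 + O))/7 = 9*(-25*O + √(1 + O))/7 = 9*(√(1 + O) - 25*O)/7 = -225*O/7 + 9*√(1 + O)/7)
D(h, E) = √(E² + h²)
k(1244)/((7056356/D(2599, -2749))) = (-225/7*1244 + 9*√(1 + 1244)/7)/((7056356/(√((-2749)² + 2599²)))) = (-279900/7 + 9*√1245/7)/((7056356/(√(7557001 + 6754801)))) = (-279900/7 + 9*√1245/7)/((7056356/(√14311802))) = (-279900/7 + 9*√1245/7)/((7056356*(√14311802/14311802))) = (-279900/7 + 9*√1245/7)/((3528178*√14311802/7155901)) = (-279900/7 + 9*√1245/7)*(√14311802/7056356) = √14311802*(-279900/7 + 9*√1245/7)/7056356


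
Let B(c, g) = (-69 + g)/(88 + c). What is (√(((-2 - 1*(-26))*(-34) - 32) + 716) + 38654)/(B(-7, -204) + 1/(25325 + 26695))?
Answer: -6032343240/525977 - 312120*I*√33/525977 ≈ -11469.0 - 3.4089*I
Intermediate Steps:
B(c, g) = (-69 + g)/(88 + c)
(√(((-2 - 1*(-26))*(-34) - 32) + 716) + 38654)/(B(-7, -204) + 1/(25325 + 26695)) = (√(((-2 - 1*(-26))*(-34) - 32) + 716) + 38654)/((-69 - 204)/(88 - 7) + 1/(25325 + 26695)) = (√(((-2 + 26)*(-34) - 32) + 716) + 38654)/(-273/81 + 1/52020) = (√((24*(-34) - 32) + 716) + 38654)/((1/81)*(-273) + 1/52020) = (√((-816 - 32) + 716) + 38654)/(-91/27 + 1/52020) = (√(-848 + 716) + 38654)/(-525977/156060) = (√(-132) + 38654)*(-156060/525977) = (2*I*√33 + 38654)*(-156060/525977) = (38654 + 2*I*√33)*(-156060/525977) = -6032343240/525977 - 312120*I*√33/525977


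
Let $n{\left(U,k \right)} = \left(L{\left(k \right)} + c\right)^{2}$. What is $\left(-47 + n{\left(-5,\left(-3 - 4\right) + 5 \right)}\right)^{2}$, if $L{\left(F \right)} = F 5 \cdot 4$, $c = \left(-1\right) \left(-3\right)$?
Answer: $1747684$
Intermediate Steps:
$c = 3$
$L{\left(F \right)} = 20 F$ ($L{\left(F \right)} = 5 F 4 = 20 F$)
$n{\left(U,k \right)} = \left(3 + 20 k\right)^{2}$ ($n{\left(U,k \right)} = \left(20 k + 3\right)^{2} = \left(3 + 20 k\right)^{2}$)
$\left(-47 + n{\left(-5,\left(-3 - 4\right) + 5 \right)}\right)^{2} = \left(-47 + \left(3 + 20 \left(\left(-3 - 4\right) + 5\right)\right)^{2}\right)^{2} = \left(-47 + \left(3 + 20 \left(-7 + 5\right)\right)^{2}\right)^{2} = \left(-47 + \left(3 + 20 \left(-2\right)\right)^{2}\right)^{2} = \left(-47 + \left(3 - 40\right)^{2}\right)^{2} = \left(-47 + \left(-37\right)^{2}\right)^{2} = \left(-47 + 1369\right)^{2} = 1322^{2} = 1747684$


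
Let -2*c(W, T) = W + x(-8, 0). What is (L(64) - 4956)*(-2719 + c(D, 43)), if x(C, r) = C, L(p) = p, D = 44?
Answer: 13389404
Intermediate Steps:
c(W, T) = 4 - W/2 (c(W, T) = -(W - 8)/2 = -(-8 + W)/2 = 4 - W/2)
(L(64) - 4956)*(-2719 + c(D, 43)) = (64 - 4956)*(-2719 + (4 - ½*44)) = -4892*(-2719 + (4 - 22)) = -4892*(-2719 - 18) = -4892*(-2737) = 13389404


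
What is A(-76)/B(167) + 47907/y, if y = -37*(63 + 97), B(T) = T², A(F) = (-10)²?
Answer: -1335486323/165102880 ≈ -8.0888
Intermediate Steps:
A(F) = 100
y = -5920 (y = -37*160 = -5920)
A(-76)/B(167) + 47907/y = 100/(167²) + 47907/(-5920) = 100/27889 + 47907*(-1/5920) = 100*(1/27889) - 47907/5920 = 100/27889 - 47907/5920 = -1335486323/165102880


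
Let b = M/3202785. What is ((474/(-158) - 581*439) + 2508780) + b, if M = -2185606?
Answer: 7218172019024/3202785 ≈ 2.2537e+6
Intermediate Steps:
b = -2185606/3202785 ≈ -0.68241
((474/(-158) - 581*439) + 2508780) + b = ((474/(-158) - 581*439) + 2508780) - 2185606/3202785 = ((474*(-1/158) - 255059) + 2508780) - 2185606/3202785 = ((-3 - 255059) + 2508780) - 2185606/3202785 = (-255062 + 2508780) - 2185606/3202785 = 2253718 - 2185606/3202785 = 7218172019024/3202785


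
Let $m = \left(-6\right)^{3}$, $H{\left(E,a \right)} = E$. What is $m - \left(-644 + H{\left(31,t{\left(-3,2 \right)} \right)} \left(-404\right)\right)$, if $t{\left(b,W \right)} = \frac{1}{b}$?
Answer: $12952$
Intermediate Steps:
$m = -216$
$m - \left(-644 + H{\left(31,t{\left(-3,2 \right)} \right)} \left(-404\right)\right) = -216 - \left(-644 + 31 \left(-404\right)\right) = -216 - \left(-644 - 12524\right) = -216 - -13168 = -216 + 13168 = 12952$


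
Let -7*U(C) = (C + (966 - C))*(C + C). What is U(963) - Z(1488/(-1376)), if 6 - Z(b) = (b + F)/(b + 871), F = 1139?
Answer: -19884748661/74813 ≈ -2.6579e+5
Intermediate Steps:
Z(b) = 6 - (1139 + b)/(871 + b) (Z(b) = 6 - (b + 1139)/(b + 871) = 6 - (1139 + b)/(871 + b))
U(C) = -276*C (U(C) = -(C + (966 - C))*(C + C)/7 = -138*2*C = -276*C)
U(963) - Z(1488/(-1376)) = -276*963 - (4087 + 5*(1488/(-1376)))/(871 + 1488/(-1376)) = -265788 - (4087 + 5*(1488*(-1/1376)))/(871 + 1488*(-1/1376)) = -265788 - (4087 + 5*(-93/86))/(871 - 93/86) = -265788 - (4087 - 465/86)/74813/86 = -265788 - 86*351017/(74813*86) = -265788 - 1*351017/74813 = -265788 - 351017/74813 = -19884748661/74813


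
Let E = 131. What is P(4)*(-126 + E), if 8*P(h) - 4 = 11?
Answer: 75/8 ≈ 9.3750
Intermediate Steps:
P(h) = 15/8 (P(h) = 1/2 + (1/8)*11 = 1/2 + 11/8 = 15/8)
P(4)*(-126 + E) = 15*(-126 + 131)/8 = (15/8)*5 = 75/8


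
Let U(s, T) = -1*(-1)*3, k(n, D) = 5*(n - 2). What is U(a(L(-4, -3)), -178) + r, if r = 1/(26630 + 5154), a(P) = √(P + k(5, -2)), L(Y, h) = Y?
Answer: 95353/31784 ≈ 3.0000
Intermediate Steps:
k(n, D) = -10 + 5*n (k(n, D) = 5*(-2 + n) = -10 + 5*n)
a(P) = √(15 + P) (a(P) = √(P + (-10 + 5*5)) = √(P + (-10 + 25)) = √(P + 15) = √(15 + P))
U(s, T) = 3 (U(s, T) = 1*3 = 3)
r = 1/31784 ≈ 3.1462e-5
U(a(L(-4, -3)), -178) + r = 3 + 1/31784 = 95353/31784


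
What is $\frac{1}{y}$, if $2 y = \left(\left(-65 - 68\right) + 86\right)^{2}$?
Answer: $\frac{2}{2209} \approx 0.00090539$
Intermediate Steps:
$y = \frac{2209}{2}$ ($y = \frac{\left(\left(-65 - 68\right) + 86\right)^{2}}{2} = \frac{\left(-133 + 86\right)^{2}}{2} = \frac{\left(-47\right)^{2}}{2} = \frac{1}{2} \cdot 2209 = \frac{2209}{2} \approx 1104.5$)
$\frac{1}{y} = \frac{1}{\frac{2209}{2}} = \frac{2}{2209}$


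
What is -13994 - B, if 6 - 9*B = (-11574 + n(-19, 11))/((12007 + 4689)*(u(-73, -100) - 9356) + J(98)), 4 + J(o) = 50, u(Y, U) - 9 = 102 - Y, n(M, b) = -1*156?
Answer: -3214623898717/229703499 ≈ -13995.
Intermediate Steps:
n(M, b) = -156
u(Y, U) = 111 - Y (u(Y, U) = 9 + (102 - Y) = 111 - Y)
J(o) = 46 (J(o) = -4 + 50 = 46)
B = 153133711/229703499 (B = ⅔ - (-11574 - 156)/(9*((12007 + 4689)*((111 - 1*(-73)) - 9356) + 46)) = ⅔ - (-3910)/(3*(16696*((111 + 73) - 9356) + 46)) = ⅔ - (-3910)/(3*(16696*(184 - 9356) + 46)) = ⅔ - (-3910)/(3*(16696*(-9172) + 46)) = ⅔ - (-3910)/(3*(-153135712 + 46)) = ⅔ - (-3910)/(3*(-153135666)) = ⅔ - (-3910)*(-1)/(3*153135666) = ⅔ - ⅑*1955/25522611 = ⅔ - 1955/229703499 = 153133711/229703499 ≈ 0.66666)
-13994 - B = -13994 - 1*153133711/229703499 = -13994 - 153133711/229703499 = -3214623898717/229703499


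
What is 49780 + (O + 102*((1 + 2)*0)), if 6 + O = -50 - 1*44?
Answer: 49680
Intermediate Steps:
O = -100 (O = -6 + (-50 - 1*44) = -6 + (-50 - 44) = -6 - 94 = -100)
49780 + (O + 102*((1 + 2)*0)) = 49780 + (-100 + 102*((1 + 2)*0)) = 49780 + (-100 + 102*(3*0)) = 49780 + (-100 + 102*0) = 49780 + (-100 + 0) = 49780 - 100 = 49680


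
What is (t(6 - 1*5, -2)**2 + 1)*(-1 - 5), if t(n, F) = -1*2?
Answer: -30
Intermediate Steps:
t(n, F) = -2
(t(6 - 1*5, -2)**2 + 1)*(-1 - 5) = ((-2)**2 + 1)*(-1 - 5) = (4 + 1)*(-6) = 5*(-6) = -30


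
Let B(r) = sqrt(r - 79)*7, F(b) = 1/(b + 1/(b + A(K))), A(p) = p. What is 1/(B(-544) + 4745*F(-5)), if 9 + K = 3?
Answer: -2922920/2820050697 - 21952*I*sqrt(623)/2820050697 ≈ -0.0010365 - 0.00019429*I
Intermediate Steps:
K = -6 (K = -9 + 3 = -6)
F(b) = 1/(b + 1/(-6 + b)) (F(b) = 1/(b + 1/(b - 6)) = 1/(b + 1/(-6 + b)))
B(r) = 7*sqrt(-79 + r) (B(r) = sqrt(-79 + r)*7 = 7*sqrt(-79 + r))
1/(B(-544) + 4745*F(-5)) = 1/(7*sqrt(-79 - 544) + 4745*((-6 - 5)/(1 + (-5)**2 - 6*(-5)))) = 1/(7*sqrt(-623) + 4745*(-11/(1 + 25 + 30))) = 1/(7*(I*sqrt(623)) + 4745*(-11/56)) = 1/(7*I*sqrt(623) + 4745*((1/56)*(-11))) = 1/(7*I*sqrt(623) + 4745*(-11/56)) = 1/(7*I*sqrt(623) - 52195/56) = 1/(-52195/56 + 7*I*sqrt(623))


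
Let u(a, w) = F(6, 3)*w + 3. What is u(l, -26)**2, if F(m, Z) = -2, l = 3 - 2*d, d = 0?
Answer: 3025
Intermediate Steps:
l = 3 (l = 3 - 2*0 = 3 + 0 = 3)
u(a, w) = 3 - 2*w (u(a, w) = -2*w + 3 = 3 - 2*w)
u(l, -26)**2 = (3 - 2*(-26))**2 = (3 + 52)**2 = 55**2 = 3025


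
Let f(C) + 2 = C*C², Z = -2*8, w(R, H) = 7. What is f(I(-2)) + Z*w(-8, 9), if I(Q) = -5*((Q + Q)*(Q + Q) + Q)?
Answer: -343114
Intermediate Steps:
I(Q) = -20*Q² - 5*Q (I(Q) = -5*((2*Q)*(2*Q) + Q) = -5*(4*Q² + Q) = -5*(Q + 4*Q²) = -20*Q² - 5*Q)
Z = -16
f(C) = -2 + C³ (f(C) = -2 + C*C² = -2 + C³)
f(I(-2)) + Z*w(-8, 9) = (-2 + (-5*(-2)*(1 + 4*(-2)))³) - 16*7 = (-2 + (-5*(-2)*(1 - 8))³) - 112 = (-2 + (-5*(-2)*(-7))³) - 112 = (-2 + (-70)³) - 112 = (-2 - 343000) - 112 = -343002 - 112 = -343114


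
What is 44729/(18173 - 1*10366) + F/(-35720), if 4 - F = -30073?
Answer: 71732039/14677160 ≈ 4.8873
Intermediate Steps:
F = 30077 (F = 4 - 1*(-30073) = 4 + 30073 = 30077)
44729/(18173 - 1*10366) + F/(-35720) = 44729/(18173 - 1*10366) + 30077/(-35720) = 44729/(18173 - 10366) + 30077*(-1/35720) = 44729/7807 - 1583/1880 = 71732039/14677160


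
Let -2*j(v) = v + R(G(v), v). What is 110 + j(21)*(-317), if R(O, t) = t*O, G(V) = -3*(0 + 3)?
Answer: -26518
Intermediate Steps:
G(V) = -9 (G(V) = -3*3 = -9)
R(O, t) = O*t
j(v) = 4*v (j(v) = -(v - 9*v)/2 = -(-4)*v = 4*v)
110 + j(21)*(-317) = 110 + (4*21)*(-317) = 110 + 84*(-317) = 110 - 26628 = -26518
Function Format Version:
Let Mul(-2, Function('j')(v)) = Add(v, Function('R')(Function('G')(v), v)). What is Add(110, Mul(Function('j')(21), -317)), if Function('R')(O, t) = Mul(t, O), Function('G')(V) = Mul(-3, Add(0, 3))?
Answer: -26518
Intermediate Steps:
Function('G')(V) = -9 (Function('G')(V) = Mul(-3, 3) = -9)
Function('R')(O, t) = Mul(O, t)
Function('j')(v) = Mul(4, v) (Function('j')(v) = Mul(Rational(-1, 2), Add(v, Mul(-9, v))) = Mul(Rational(-1, 2), Mul(-8, v)) = Mul(4, v))
Add(110, Mul(Function('j')(21), -317)) = Add(110, Mul(Mul(4, 21), -317)) = Add(110, Mul(84, -317)) = Add(110, -26628) = -26518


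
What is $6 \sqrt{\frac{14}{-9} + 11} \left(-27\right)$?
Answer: $- 54 \sqrt{85} \approx -497.86$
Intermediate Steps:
$6 \sqrt{\frac{14}{-9} + 11} \left(-27\right) = 6 \sqrt{14 \left(- \frac{1}{9}\right) + 11} \left(-27\right) = 6 \sqrt{- \frac{14}{9} + 11} \left(-27\right) = 6 \sqrt{\frac{85}{9}} \left(-27\right) = 6 \frac{\sqrt{85}}{3} \left(-27\right) = 2 \sqrt{85} \left(-27\right) = - 54 \sqrt{85}$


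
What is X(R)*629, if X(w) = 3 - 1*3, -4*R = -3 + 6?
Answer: 0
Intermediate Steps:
R = -¾ (R = -(-3 + 6)/4 = -¼*3 = -¾ ≈ -0.75000)
X(w) = 0 (X(w) = 3 - 3 = 0)
X(R)*629 = 0*629 = 0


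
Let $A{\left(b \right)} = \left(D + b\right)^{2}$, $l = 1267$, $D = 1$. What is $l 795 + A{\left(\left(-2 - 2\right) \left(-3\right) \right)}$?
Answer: $1007434$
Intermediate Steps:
$A{\left(b \right)} = \left(1 + b\right)^{2}$
$l 795 + A{\left(\left(-2 - 2\right) \left(-3\right) \right)} = 1267 \cdot 795 + \left(1 + \left(-2 - 2\right) \left(-3\right)\right)^{2} = 1007265 + \left(1 - -12\right)^{2} = 1007265 + \left(1 + 12\right)^{2} = 1007265 + 13^{2} = 1007265 + 169 = 1007434$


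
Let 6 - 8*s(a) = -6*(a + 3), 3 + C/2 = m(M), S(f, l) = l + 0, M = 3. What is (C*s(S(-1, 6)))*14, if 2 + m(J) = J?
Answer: -420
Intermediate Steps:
S(f, l) = l
m(J) = -2 + J
C = -4 (C = -6 + 2*(-2 + 3) = -6 + 2*1 = -6 + 2 = -4)
s(a) = 3 + 3*a/4 (s(a) = 3/4 - (-3)*(a + 3)/4 = 3/4 - (-3)*(3 + a)/4 = 3/4 - (-18 - 6*a)/8 = 3/4 + (9/4 + 3*a/4) = 3 + 3*a/4)
(C*s(S(-1, 6)))*14 = -4*(3 + (3/4)*6)*14 = -4*(3 + 9/2)*14 = -4*15/2*14 = -30*14 = -420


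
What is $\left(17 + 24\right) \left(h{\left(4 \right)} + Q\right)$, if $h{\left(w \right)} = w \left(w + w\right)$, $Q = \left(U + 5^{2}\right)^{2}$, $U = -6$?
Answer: $16113$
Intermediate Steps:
$Q = 361$ ($Q = \left(-6 + 5^{2}\right)^{2} = \left(-6 + 25\right)^{2} = 19^{2} = 361$)
$h{\left(w \right)} = 2 w^{2}$ ($h{\left(w \right)} = w 2 w = 2 w^{2}$)
$\left(17 + 24\right) \left(h{\left(4 \right)} + Q\right) = \left(17 + 24\right) \left(2 \cdot 4^{2} + 361\right) = 41 \left(2 \cdot 16 + 361\right) = 41 \left(32 + 361\right) = 41 \cdot 393 = 16113$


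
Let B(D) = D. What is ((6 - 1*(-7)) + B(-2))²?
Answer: 121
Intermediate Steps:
((6 - 1*(-7)) + B(-2))² = ((6 - 1*(-7)) - 2)² = ((6 + 7) - 2)² = (13 - 2)² = 11² = 121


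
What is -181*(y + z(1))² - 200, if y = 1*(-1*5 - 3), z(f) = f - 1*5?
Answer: -26264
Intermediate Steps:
z(f) = -5 + f (z(f) = f - 5 = -5 + f)
y = -8 (y = 1*(-5 - 3) = 1*(-8) = -8)
-181*(y + z(1))² - 200 = -181*(-8 + (-5 + 1))² - 200 = -181*(-8 - 4)² - 200 = -181*(-12)² - 200 = -181*144 - 200 = -26064 - 200 = -26264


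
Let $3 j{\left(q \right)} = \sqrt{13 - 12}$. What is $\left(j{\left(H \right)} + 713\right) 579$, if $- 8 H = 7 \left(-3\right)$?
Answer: $413020$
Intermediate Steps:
$H = \frac{21}{8}$ ($H = - \frac{7 \left(-3\right)}{8} = \left(- \frac{1}{8}\right) \left(-21\right) = \frac{21}{8} \approx 2.625$)
$j{\left(q \right)} = \frac{1}{3}$ ($j{\left(q \right)} = \frac{\sqrt{13 - 12}}{3} = \frac{\sqrt{1}}{3} = \frac{1}{3} \cdot 1 = \frac{1}{3}$)
$\left(j{\left(H \right)} + 713\right) 579 = \left(\frac{1}{3} + 713\right) 579 = \frac{2140}{3} \cdot 579 = 413020$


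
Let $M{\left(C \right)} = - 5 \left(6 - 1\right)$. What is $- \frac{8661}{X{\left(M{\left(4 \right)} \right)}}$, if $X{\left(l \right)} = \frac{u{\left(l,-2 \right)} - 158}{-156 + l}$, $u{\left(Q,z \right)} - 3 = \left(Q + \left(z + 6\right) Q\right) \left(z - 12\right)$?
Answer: $\frac{1567641}{1595} \approx 982.85$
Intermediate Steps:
$u{\left(Q,z \right)} = 3 + \left(-12 + z\right) \left(Q + Q \left(6 + z\right)\right)$ ($u{\left(Q,z \right)} = 3 + \left(Q + \left(z + 6\right) Q\right) \left(z - 12\right) = 3 + \left(Q + \left(6 + z\right) Q\right) \left(-12 + z\right) = 3 + \left(Q + Q \left(6 + z\right)\right) \left(-12 + z\right) = 3 + \left(-12 + z\right) \left(Q + Q \left(6 + z\right)\right)$)
$M{\left(C \right)} = -25$ ($M{\left(C \right)} = \left(-5\right) 5 = -25$)
$X{\left(l \right)} = \frac{-155 - 70 l}{-156 + l}$ ($X{\left(l \right)} = \frac{\left(3 - 84 l + l \left(-2\right)^{2} - 5 l \left(-2\right)\right) - 158}{-156 + l} = \frac{\left(3 - 84 l + l 4 + 10 l\right) - 158}{-156 + l} = \frac{\left(3 - 84 l + 4 l + 10 l\right) - 158}{-156 + l} = \frac{\left(3 - 70 l\right) - 158}{-156 + l} = \frac{-155 - 70 l}{-156 + l}$)
$- \frac{8661}{X{\left(M{\left(4 \right)} \right)}} = - \frac{8661}{5 \frac{1}{-156 - 25} \left(-31 - -350\right)} = - \frac{8661}{5 \frac{1}{-181} \left(-31 + 350\right)} = - \frac{8661}{5 \left(- \frac{1}{181}\right) 319} = - \frac{8661}{- \frac{1595}{181}} = \left(-8661\right) \left(- \frac{181}{1595}\right) = \frac{1567641}{1595}$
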